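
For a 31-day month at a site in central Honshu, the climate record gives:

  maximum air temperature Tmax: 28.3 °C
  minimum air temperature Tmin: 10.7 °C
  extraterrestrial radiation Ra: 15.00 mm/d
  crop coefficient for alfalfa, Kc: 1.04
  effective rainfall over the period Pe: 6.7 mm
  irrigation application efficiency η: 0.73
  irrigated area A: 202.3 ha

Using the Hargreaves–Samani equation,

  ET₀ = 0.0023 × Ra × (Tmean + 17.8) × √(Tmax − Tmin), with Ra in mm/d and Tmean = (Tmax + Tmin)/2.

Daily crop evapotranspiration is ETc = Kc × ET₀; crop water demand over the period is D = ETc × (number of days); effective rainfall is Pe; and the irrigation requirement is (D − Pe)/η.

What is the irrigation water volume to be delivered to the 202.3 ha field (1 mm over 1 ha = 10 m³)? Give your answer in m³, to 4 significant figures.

463800 m³

Tmean = (28.3 + 10.7)/2 = 19.50 °C
ET₀ = 0.0023 × 15.00 × (19.50 + 17.8) × √17.6 = 0.0023 × 15.00 × 37.30 × 4.1952 = 5.3986 mm/d
ETc = Kc × ET₀ = 1.04 × 5.3986 = 5.6145 mm/d
Crop demand D = ETc × 31 d = 5.6145 × 31 = 174.050 mm
D − Pe = 174.050 − 6.7 = 167.350 mm
Gross irrigation = 167.350 / 0.73 = 229.247 mm
Volume = 229.247 mm × 202.3 ha × 10 = 463766.7 m³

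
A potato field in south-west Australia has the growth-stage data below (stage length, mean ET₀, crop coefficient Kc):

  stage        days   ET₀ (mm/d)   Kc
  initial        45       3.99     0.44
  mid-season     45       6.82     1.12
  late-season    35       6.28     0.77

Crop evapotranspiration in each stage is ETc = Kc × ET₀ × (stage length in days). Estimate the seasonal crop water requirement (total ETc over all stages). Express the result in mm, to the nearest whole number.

592 mm

initial: 0.44 × 3.99 × 45 = 79.00 mm
mid-season: 1.12 × 6.82 × 45 = 343.73 mm
late-season: 0.77 × 6.28 × 35 = 169.25 mm
Seasonal total = 591.98 mm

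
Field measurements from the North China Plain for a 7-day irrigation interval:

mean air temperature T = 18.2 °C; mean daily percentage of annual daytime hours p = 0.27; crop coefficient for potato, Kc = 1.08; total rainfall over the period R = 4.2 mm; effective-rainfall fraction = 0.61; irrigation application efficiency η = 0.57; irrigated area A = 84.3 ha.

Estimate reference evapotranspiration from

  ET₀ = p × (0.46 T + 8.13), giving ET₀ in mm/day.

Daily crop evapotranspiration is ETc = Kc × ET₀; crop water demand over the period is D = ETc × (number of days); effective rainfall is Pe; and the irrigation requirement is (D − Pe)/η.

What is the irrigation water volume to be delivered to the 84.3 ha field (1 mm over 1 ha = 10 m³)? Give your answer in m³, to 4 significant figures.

46030 m³

ET₀ = 0.27 × (0.46 × 18.2 + 8.13) = 0.27 × 16.502 = 4.4555 mm/d
ETc = Kc × ET₀ = 1.08 × 4.4555 = 4.8119 mm/d
Crop demand D = ETc × 7 d = 4.8119 × 7 = 33.683 mm
Pe = 0.61 × 4.2 = 2.562 mm
D − Pe = 33.683 − 2.562 = 31.121 mm
Gross irrigation = 31.121 / 0.57 = 54.598 mm
Volume = 54.598 mm × 84.3 ha × 10 = 46026.1 m³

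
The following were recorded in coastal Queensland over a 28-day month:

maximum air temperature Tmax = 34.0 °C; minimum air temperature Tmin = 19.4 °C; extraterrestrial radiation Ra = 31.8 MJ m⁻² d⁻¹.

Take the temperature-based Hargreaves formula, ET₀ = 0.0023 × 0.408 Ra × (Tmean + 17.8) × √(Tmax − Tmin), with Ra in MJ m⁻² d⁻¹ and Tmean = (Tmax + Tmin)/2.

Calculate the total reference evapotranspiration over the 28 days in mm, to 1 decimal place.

Tmean = (34.0 + 19.4)/2 = 26.70 °C
0.408 Ra = 0.408 × 31.8 = 12.9744 mm/d equivalent
ET₀ = 0.0023 × 12.9744 × (26.70 + 17.8) × √14.6 = 0.0023 × 12.9744 × 44.50 × 3.8210 = 5.0740 mm/d
Over 28 days: 5.0740 × 28 = 142.072 mm

142.1 mm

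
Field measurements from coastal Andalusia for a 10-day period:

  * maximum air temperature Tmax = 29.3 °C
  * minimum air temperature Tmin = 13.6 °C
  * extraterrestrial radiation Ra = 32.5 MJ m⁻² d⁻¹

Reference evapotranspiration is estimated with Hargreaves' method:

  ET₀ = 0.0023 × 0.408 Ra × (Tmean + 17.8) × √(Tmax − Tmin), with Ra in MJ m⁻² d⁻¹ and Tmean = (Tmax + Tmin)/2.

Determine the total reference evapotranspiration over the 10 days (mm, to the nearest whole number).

Tmean = (29.3 + 13.6)/2 = 21.45 °C
0.408 Ra = 0.408 × 32.5 = 13.2600 mm/d equivalent
ET₀ = 0.0023 × 13.2600 × (21.45 + 17.8) × √15.7 = 0.0023 × 13.2600 × 39.25 × 3.9623 = 4.7431 mm/d
Over 10 days: 4.7431 × 10 = 47.431 mm

47 mm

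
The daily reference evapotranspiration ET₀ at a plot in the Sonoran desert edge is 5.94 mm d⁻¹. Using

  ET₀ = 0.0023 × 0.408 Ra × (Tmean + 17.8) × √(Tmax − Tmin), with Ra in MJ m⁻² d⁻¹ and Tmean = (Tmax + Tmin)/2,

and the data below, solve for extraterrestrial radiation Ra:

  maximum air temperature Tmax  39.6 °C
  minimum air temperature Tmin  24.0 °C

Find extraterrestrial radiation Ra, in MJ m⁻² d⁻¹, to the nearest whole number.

32 MJ m⁻² d⁻¹

Tmean = (39.6+24.0)/2 = 31.80 °C; ΔT = 15.6
Ra = ET₀ / [0.0023 × 0.408 × (Tmean+17.8) × √ΔT]
   = 5.94 / (0.0023 × 0.408 × 49.60 × 3.9497) = 32.311 MJ m⁻² d⁻¹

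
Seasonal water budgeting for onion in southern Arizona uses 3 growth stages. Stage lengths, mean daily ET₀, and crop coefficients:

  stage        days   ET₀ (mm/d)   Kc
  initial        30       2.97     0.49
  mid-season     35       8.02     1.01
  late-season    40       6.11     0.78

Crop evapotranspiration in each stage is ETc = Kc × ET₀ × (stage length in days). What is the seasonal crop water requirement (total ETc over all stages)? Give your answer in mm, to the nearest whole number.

initial: 0.49 × 2.97 × 30 = 43.66 mm
mid-season: 1.01 × 8.02 × 35 = 283.51 mm
late-season: 0.78 × 6.11 × 40 = 190.63 mm
Seasonal total = 517.80 mm

518 mm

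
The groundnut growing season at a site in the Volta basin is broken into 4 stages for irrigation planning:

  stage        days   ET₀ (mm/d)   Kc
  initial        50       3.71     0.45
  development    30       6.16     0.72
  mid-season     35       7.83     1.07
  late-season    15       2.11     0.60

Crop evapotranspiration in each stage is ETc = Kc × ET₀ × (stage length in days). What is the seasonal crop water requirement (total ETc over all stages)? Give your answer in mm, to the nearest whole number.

529 mm

initial: 0.45 × 3.71 × 50 = 83.48 mm
development: 0.72 × 6.16 × 30 = 133.06 mm
mid-season: 1.07 × 7.83 × 35 = 293.23 mm
late-season: 0.60 × 2.11 × 15 = 18.99 mm
Seasonal total = 528.76 mm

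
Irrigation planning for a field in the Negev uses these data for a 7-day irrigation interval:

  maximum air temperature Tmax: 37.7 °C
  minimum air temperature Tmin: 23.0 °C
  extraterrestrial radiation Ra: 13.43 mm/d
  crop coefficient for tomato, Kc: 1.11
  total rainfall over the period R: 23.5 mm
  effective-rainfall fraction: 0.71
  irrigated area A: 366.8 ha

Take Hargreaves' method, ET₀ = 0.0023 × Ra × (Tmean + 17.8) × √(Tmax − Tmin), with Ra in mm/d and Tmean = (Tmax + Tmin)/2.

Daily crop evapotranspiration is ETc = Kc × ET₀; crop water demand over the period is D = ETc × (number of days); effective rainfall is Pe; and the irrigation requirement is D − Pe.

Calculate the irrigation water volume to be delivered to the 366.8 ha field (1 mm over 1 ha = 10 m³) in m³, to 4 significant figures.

Tmean = (37.7 + 23.0)/2 = 30.35 °C
ET₀ = 0.0023 × 13.43 × (30.35 + 17.8) × √14.7 = 0.0023 × 13.43 × 48.15 × 3.8341 = 5.7025 mm/d
ETc = Kc × ET₀ = 1.11 × 5.7025 = 6.3298 mm/d
Crop demand D = ETc × 7 d = 6.3298 × 7 = 44.309 mm
Pe = 0.71 × 23.5 = 16.685 mm
D − Pe = 44.309 − 16.685 = 27.624 mm
Volume = 27.624 mm × 366.8 ha × 10 = 101324.8 m³

101300 m³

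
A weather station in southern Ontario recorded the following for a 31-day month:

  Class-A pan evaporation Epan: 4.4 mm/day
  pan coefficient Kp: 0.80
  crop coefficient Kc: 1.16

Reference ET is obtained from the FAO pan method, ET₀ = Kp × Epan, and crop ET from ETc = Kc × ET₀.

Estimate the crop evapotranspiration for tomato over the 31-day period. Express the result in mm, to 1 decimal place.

ET₀ = 0.80 × 4.4 = 3.5200 mm/d
ETc = Kc × ET₀ = 1.16 × 3.5200 = 4.0832 mm/d
Over 31 days: 4.0832 × 31 = 126.579 mm

126.6 mm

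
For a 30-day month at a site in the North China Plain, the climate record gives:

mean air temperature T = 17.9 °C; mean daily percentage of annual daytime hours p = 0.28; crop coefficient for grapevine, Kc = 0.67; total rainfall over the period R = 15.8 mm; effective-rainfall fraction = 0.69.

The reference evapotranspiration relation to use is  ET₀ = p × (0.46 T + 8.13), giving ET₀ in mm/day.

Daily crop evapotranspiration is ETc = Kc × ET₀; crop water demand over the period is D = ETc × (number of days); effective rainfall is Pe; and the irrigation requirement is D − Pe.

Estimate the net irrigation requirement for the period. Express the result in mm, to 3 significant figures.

ET₀ = 0.28 × (0.46 × 17.9 + 8.13) = 0.28 × 16.364 = 4.5819 mm/d
ETc = Kc × ET₀ = 0.67 × 4.5819 = 3.0699 mm/d
Crop demand D = ETc × 30 d = 3.0699 × 30 = 92.097 mm
Pe = 0.69 × 15.8 = 10.902 mm
D − Pe = 92.097 − 10.902 = 81.195 mm

81.2 mm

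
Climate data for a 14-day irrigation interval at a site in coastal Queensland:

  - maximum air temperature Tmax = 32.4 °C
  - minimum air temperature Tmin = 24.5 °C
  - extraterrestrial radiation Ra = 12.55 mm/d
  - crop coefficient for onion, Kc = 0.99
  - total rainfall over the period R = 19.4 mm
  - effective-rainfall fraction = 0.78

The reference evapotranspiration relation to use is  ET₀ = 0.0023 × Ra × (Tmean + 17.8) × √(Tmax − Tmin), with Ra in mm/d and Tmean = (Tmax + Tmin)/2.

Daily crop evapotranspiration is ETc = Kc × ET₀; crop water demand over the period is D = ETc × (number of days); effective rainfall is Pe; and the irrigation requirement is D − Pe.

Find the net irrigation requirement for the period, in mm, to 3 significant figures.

Tmean = (32.4 + 24.5)/2 = 28.45 °C
ET₀ = 0.0023 × 12.55 × (28.45 + 17.8) × √7.9 = 0.0023 × 12.55 × 46.25 × 2.8107 = 3.7523 mm/d
ETc = Kc × ET₀ = 0.99 × 3.7523 = 3.7148 mm/d
Crop demand D = ETc × 14 d = 3.7148 × 14 = 52.007 mm
Pe = 0.78 × 19.4 = 15.132 mm
D − Pe = 52.007 − 15.132 = 36.875 mm

36.9 mm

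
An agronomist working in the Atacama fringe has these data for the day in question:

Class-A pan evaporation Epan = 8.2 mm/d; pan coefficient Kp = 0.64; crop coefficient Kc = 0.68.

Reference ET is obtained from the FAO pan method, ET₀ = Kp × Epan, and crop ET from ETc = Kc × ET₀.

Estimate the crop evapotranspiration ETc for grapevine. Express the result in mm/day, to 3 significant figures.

ET₀ = 0.64 × 8.2 = 5.2480 mm/d
ETc = Kc × ET₀ = 0.68 × 5.2480 = 3.5686 mm/d

3.57 mm/day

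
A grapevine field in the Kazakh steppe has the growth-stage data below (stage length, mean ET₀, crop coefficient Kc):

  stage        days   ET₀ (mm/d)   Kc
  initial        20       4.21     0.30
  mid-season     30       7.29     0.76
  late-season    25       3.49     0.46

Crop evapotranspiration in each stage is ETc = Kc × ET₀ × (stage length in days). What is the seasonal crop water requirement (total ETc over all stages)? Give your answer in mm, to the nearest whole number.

232 mm

initial: 0.30 × 4.21 × 20 = 25.26 mm
mid-season: 0.76 × 7.29 × 30 = 166.21 mm
late-season: 0.46 × 3.49 × 25 = 40.14 mm
Seasonal total = 231.61 mm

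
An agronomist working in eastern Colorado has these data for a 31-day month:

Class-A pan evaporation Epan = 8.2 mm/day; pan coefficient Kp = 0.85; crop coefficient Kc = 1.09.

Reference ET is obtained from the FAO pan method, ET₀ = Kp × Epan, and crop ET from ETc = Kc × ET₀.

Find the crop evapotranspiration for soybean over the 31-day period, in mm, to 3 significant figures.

236 mm

ET₀ = 0.85 × 8.2 = 6.9700 mm/d
ETc = Kc × ET₀ = 1.09 × 6.9700 = 7.5973 mm/d
Over 31 days: 7.5973 × 31 = 235.516 mm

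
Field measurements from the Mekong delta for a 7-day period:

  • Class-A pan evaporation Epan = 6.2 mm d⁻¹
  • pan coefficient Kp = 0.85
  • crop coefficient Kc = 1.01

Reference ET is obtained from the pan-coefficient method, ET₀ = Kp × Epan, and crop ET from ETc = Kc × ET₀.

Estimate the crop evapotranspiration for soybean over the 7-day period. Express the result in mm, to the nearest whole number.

37 mm

ET₀ = 0.85 × 6.2 = 5.2700 mm/d
ETc = Kc × ET₀ = 1.01 × 5.2700 = 5.3227 mm/d
Over 7 days: 5.3227 × 7 = 37.259 mm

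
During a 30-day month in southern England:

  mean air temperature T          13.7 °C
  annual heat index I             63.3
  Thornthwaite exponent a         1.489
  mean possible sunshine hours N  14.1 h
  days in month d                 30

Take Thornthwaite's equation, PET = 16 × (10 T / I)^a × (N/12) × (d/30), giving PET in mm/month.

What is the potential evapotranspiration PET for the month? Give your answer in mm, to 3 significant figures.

59.4 mm

10T/I = 10 × 13.7 / 63.3 = 2.1643
(10T/I)^a = 2.1643^1.489 = 3.1571
Uncorrected PET = 16 × 3.1571 = 50.514 mm
Correction = (N/12)(d/30) = (14.1/12)(30/30) = 1.1750
PET = 50.514 × 1.1750 = 59.354 mm/month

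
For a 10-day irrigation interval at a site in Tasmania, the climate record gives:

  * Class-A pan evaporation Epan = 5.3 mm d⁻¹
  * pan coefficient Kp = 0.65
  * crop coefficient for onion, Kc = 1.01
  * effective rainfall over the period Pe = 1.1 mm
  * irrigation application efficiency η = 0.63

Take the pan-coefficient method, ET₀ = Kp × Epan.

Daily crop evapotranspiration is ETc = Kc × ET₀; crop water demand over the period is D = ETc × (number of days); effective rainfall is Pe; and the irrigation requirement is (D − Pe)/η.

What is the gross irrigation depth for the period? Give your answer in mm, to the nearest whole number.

ET₀ = 0.65 × 5.3 = 3.4450 mm/d
ETc = Kc × ET₀ = 1.01 × 3.4450 = 3.4795 mm/d
Crop demand D = ETc × 10 d = 3.4795 × 10 = 34.795 mm
D − Pe = 34.795 − 1.1 = 33.695 mm
Gross irrigation = 33.695 / 0.63 = 53.484 mm

53 mm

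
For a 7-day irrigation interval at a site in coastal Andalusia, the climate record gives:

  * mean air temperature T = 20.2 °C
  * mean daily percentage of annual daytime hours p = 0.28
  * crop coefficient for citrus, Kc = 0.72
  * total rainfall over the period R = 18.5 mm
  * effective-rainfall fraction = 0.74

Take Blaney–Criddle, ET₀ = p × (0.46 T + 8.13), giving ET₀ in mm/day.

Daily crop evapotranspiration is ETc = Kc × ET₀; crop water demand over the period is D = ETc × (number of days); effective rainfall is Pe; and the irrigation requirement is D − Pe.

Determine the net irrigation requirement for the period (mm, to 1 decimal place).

ET₀ = 0.28 × (0.46 × 20.2 + 8.13) = 0.28 × 17.422 = 4.8782 mm/d
ETc = Kc × ET₀ = 0.72 × 4.8782 = 3.5123 mm/d
Crop demand D = ETc × 7 d = 3.5123 × 7 = 24.586 mm
Pe = 0.74 × 18.5 = 13.690 mm
D − Pe = 24.586 − 13.690 = 10.896 mm

10.9 mm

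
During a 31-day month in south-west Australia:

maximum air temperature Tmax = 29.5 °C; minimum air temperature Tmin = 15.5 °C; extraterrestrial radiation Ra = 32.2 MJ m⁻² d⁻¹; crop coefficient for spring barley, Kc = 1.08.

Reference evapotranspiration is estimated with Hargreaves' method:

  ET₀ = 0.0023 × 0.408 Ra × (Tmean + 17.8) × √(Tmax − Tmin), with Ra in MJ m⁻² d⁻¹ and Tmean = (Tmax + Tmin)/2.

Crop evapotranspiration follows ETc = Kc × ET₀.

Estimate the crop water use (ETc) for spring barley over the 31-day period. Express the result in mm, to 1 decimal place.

Tmean = (29.5 + 15.5)/2 = 22.50 °C
0.408 Ra = 0.408 × 32.2 = 13.1376 mm/d equivalent
ET₀ = 0.0023 × 13.1376 × (22.50 + 17.8) × √14.0 = 0.0023 × 13.1376 × 40.30 × 3.7417 = 4.5564 mm/d
ETc = Kc × ET₀ = 1.08 × 4.5564 = 4.9209 mm/d
Over 31 days: 4.9209 × 31 = 152.548 mm

152.5 mm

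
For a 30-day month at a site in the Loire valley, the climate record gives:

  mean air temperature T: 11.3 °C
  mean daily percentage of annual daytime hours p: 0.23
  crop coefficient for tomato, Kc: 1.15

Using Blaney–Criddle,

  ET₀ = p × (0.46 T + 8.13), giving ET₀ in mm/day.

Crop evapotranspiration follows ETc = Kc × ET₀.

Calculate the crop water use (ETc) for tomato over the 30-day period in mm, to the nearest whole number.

ET₀ = 0.23 × (0.46 × 11.3 + 8.13) = 0.23 × 13.328 = 3.0654 mm/d
ETc = Kc × ET₀ = 1.15 × 3.0654 = 3.5252 mm/d
Over 30 days: 3.5252 × 30 = 105.756 mm

106 mm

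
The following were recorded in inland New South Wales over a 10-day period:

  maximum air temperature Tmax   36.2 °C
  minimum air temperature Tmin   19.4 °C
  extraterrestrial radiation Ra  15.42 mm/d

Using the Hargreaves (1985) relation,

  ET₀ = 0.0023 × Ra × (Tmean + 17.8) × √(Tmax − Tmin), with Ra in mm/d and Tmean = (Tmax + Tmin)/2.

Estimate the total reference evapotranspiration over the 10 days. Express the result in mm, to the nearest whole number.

Tmean = (36.2 + 19.4)/2 = 27.80 °C
ET₀ = 0.0023 × 15.42 × (27.80 + 17.8) × √16.8 = 0.0023 × 15.42 × 45.60 × 4.0988 = 6.6288 mm/d
Over 10 days: 6.6288 × 10 = 66.288 mm

66 mm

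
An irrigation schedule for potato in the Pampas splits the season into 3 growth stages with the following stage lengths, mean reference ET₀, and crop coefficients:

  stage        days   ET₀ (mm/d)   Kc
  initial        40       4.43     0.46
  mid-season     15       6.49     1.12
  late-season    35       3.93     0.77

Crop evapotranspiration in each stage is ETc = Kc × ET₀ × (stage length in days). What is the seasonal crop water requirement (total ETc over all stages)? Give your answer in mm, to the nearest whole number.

296 mm

initial: 0.46 × 4.43 × 40 = 81.51 mm
mid-season: 1.12 × 6.49 × 15 = 109.03 mm
late-season: 0.77 × 3.93 × 35 = 105.91 mm
Seasonal total = 296.45 mm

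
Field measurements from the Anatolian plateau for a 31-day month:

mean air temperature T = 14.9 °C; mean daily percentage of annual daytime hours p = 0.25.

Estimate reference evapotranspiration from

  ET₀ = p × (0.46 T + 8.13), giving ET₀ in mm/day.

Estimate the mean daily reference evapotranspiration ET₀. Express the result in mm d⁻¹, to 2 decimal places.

3.75 mm d⁻¹

ET₀ = 0.25 × (0.46 × 14.9 + 8.13) = 0.25 × 14.984 = 3.7460 mm/d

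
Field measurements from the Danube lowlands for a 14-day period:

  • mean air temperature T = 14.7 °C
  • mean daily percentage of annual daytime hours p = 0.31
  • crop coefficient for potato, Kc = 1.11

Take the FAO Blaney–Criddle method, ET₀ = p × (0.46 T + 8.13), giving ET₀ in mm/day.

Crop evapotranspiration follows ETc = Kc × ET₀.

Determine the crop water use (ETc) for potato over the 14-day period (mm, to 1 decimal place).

ET₀ = 0.31 × (0.46 × 14.7 + 8.13) = 0.31 × 14.892 = 4.6165 mm/d
ETc = Kc × ET₀ = 1.11 × 4.6165 = 5.1243 mm/d
Over 14 days: 5.1243 × 14 = 71.740 mm

71.7 mm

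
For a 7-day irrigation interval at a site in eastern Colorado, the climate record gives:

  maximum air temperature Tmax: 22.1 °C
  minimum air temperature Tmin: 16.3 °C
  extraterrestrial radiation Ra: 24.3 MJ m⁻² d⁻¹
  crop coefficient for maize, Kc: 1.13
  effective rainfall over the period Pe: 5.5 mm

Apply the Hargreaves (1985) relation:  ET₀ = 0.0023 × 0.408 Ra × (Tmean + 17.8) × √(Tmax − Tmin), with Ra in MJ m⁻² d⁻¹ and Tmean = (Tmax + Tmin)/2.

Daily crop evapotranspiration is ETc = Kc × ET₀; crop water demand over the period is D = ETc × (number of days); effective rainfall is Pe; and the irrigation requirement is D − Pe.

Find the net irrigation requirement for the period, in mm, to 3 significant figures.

10.6 mm

Tmean = (22.1 + 16.3)/2 = 19.20 °C
0.408 Ra = 0.408 × 24.3 = 9.9144 mm/d equivalent
ET₀ = 0.0023 × 9.9144 × (19.20 + 17.8) × √5.8 = 0.0023 × 9.9144 × 37.00 × 2.4083 = 2.0319 mm/d
ETc = Kc × ET₀ = 1.13 × 2.0319 = 2.2960 mm/d
Crop demand D = ETc × 7 d = 2.2960 × 7 = 16.072 mm
D − Pe = 16.072 − 5.5 = 10.572 mm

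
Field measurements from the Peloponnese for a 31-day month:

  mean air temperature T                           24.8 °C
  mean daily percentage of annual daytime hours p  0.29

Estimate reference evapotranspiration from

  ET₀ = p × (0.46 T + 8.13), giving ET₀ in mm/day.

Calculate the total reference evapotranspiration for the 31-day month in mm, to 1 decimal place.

ET₀ = 0.29 × (0.46 × 24.8 + 8.13) = 0.29 × 19.538 = 5.6660 mm/d
Monthly total = 5.6660 × 31 = 175.646 mm

175.6 mm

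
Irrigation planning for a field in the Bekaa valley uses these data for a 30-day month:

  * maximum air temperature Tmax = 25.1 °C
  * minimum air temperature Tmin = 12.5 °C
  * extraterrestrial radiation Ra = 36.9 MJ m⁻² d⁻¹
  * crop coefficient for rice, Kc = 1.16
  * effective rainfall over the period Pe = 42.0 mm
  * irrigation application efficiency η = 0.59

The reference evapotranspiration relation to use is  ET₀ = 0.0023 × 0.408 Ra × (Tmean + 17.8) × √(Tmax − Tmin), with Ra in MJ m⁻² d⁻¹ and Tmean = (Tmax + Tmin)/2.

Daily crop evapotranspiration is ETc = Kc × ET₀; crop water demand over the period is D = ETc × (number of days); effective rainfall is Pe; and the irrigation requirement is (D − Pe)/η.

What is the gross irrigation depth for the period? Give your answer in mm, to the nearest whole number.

194 mm

Tmean = (25.1 + 12.5)/2 = 18.80 °C
0.408 Ra = 0.408 × 36.9 = 15.0552 mm/d equivalent
ET₀ = 0.0023 × 15.0552 × (18.80 + 17.8) × √12.6 = 0.0023 × 15.0552 × 36.60 × 3.5496 = 4.4986 mm/d
ETc = Kc × ET₀ = 1.16 × 4.4986 = 5.2184 mm/d
Crop demand D = ETc × 30 d = 5.2184 × 30 = 156.552 mm
D − Pe = 156.552 − 42.0 = 114.552 mm
Gross irrigation = 114.552 / 0.59 = 194.156 mm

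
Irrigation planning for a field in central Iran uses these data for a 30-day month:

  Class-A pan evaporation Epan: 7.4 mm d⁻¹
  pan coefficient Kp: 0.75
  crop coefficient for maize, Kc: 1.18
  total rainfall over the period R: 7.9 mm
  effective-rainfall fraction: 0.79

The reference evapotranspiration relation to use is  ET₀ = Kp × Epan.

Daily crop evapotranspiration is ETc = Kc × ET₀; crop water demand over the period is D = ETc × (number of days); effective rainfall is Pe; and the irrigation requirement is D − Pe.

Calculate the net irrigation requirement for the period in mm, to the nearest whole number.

ET₀ = 0.75 × 7.4 = 5.5500 mm/d
ETc = Kc × ET₀ = 1.18 × 5.5500 = 6.5490 mm/d
Crop demand D = ETc × 30 d = 6.5490 × 30 = 196.470 mm
Pe = 0.79 × 7.9 = 6.241 mm
D − Pe = 196.470 − 6.241 = 190.229 mm

190 mm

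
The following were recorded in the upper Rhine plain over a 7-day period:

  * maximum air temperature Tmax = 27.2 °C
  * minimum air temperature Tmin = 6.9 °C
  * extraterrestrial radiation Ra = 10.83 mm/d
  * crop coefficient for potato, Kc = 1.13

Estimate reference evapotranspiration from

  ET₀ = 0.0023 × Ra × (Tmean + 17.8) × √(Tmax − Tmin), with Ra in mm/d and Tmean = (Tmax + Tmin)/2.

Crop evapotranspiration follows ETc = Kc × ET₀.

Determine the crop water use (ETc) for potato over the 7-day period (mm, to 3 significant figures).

30.9 mm

Tmean = (27.2 + 6.9)/2 = 17.05 °C
ET₀ = 0.0023 × 10.83 × (17.05 + 17.8) × √20.3 = 0.0023 × 10.83 × 34.85 × 4.5056 = 3.9112 mm/d
ETc = Kc × ET₀ = 1.13 × 3.9112 = 4.4197 mm/d
Over 7 days: 4.4197 × 7 = 30.938 mm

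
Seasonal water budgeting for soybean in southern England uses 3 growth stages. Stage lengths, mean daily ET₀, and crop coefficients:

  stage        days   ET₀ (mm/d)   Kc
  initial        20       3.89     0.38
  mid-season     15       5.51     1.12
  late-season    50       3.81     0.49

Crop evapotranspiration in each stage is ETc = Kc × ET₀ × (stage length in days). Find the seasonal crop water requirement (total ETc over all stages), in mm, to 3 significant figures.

initial: 0.38 × 3.89 × 20 = 29.56 mm
mid-season: 1.12 × 5.51 × 15 = 92.57 mm
late-season: 0.49 × 3.81 × 50 = 93.35 mm
Seasonal total = 215.48 mm

215 mm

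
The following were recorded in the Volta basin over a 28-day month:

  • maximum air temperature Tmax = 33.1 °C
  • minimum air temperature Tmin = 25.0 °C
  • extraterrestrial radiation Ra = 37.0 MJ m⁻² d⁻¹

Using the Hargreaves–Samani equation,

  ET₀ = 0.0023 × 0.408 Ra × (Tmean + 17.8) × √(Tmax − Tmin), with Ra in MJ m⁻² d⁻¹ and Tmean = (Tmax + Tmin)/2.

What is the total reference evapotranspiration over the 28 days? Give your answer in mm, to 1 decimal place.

129.6 mm

Tmean = (33.1 + 25.0)/2 = 29.05 °C
0.408 Ra = 0.408 × 37.0 = 15.0960 mm/d equivalent
ET₀ = 0.0023 × 15.0960 × (29.05 + 17.8) × √8.1 = 0.0023 × 15.0960 × 46.85 × 2.8460 = 4.6295 mm/d
Over 28 days: 4.6295 × 28 = 129.626 mm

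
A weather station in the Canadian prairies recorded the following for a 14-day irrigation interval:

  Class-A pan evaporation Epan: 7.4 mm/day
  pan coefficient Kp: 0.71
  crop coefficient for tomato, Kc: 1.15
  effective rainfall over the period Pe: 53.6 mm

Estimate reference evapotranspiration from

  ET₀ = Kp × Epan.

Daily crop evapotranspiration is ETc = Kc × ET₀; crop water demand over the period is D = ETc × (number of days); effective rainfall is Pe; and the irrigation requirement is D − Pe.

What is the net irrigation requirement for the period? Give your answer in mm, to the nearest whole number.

ET₀ = 0.71 × 7.4 = 5.2540 mm/d
ETc = Kc × ET₀ = 1.15 × 5.2540 = 6.0421 mm/d
Crop demand D = ETc × 14 d = 6.0421 × 14 = 84.589 mm
D − Pe = 84.589 − 53.6 = 30.989 mm

31 mm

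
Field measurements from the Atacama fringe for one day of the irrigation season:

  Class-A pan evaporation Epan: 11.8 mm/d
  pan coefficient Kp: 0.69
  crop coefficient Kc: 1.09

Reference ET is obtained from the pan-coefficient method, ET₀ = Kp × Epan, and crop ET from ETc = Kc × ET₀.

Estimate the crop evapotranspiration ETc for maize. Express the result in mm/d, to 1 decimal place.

ET₀ = 0.69 × 11.8 = 8.1420 mm/d
ETc = Kc × ET₀ = 1.09 × 8.1420 = 8.8748 mm/d

8.9 mm/d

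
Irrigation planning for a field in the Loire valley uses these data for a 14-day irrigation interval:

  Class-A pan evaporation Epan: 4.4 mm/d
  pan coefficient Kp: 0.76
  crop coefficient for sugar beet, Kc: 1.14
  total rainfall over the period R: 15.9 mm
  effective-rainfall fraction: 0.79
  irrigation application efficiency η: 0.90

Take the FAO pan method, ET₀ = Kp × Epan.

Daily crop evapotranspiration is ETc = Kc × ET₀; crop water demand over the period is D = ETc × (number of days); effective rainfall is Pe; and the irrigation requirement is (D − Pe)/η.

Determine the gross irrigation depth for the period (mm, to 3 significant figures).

ET₀ = 0.76 × 4.4 = 3.3440 mm/d
ETc = Kc × ET₀ = 1.14 × 3.3440 = 3.8122 mm/d
Crop demand D = ETc × 14 d = 3.8122 × 14 = 53.371 mm
Pe = 0.79 × 15.9 = 12.561 mm
D − Pe = 53.371 − 12.561 = 40.810 mm
Gross irrigation = 40.810 / 0.90 = 45.344 mm

45.3 mm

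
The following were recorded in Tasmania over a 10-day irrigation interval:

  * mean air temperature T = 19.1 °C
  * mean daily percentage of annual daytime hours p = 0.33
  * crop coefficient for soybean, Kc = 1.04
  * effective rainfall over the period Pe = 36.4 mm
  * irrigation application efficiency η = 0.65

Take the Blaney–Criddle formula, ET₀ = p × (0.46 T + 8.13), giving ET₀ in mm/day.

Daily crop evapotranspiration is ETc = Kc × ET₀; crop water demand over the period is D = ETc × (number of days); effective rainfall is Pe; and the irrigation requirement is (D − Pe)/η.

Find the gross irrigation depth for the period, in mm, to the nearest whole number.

ET₀ = 0.33 × (0.46 × 19.1 + 8.13) = 0.33 × 16.916 = 5.5823 mm/d
ETc = Kc × ET₀ = 1.04 × 5.5823 = 5.8056 mm/d
Crop demand D = ETc × 10 d = 5.8056 × 10 = 58.056 mm
D − Pe = 58.056 − 36.4 = 21.656 mm
Gross irrigation = 21.656 / 0.65 = 33.317 mm

33 mm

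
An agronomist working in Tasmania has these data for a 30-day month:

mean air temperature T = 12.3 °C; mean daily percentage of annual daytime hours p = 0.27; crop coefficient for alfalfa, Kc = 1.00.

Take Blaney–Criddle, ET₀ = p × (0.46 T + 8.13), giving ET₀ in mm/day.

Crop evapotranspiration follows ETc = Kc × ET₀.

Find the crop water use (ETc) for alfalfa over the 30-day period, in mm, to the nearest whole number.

112 mm

ET₀ = 0.27 × (0.46 × 12.3 + 8.13) = 0.27 × 13.788 = 3.7228 mm/d
ETc = Kc × ET₀ = 1.00 × 3.7228 = 3.7228 mm/d
Over 30 days: 3.7228 × 30 = 111.684 mm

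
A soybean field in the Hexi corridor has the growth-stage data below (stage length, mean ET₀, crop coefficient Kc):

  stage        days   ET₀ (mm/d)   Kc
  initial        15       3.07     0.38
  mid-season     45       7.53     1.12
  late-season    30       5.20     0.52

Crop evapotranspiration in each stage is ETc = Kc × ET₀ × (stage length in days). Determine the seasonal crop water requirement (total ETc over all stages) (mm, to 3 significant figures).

478 mm

initial: 0.38 × 3.07 × 15 = 17.50 mm
mid-season: 1.12 × 7.53 × 45 = 379.51 mm
late-season: 0.52 × 5.20 × 30 = 81.12 mm
Seasonal total = 478.13 mm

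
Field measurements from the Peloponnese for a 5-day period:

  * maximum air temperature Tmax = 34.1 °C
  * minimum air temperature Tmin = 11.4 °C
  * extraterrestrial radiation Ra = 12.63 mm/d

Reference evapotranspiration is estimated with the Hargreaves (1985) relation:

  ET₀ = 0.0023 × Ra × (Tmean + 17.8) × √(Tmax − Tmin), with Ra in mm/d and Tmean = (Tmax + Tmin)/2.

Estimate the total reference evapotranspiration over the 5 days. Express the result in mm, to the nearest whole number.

Tmean = (34.1 + 11.4)/2 = 22.75 °C
ET₀ = 0.0023 × 12.63 × (22.75 + 17.8) × √22.7 = 0.0023 × 12.63 × 40.55 × 4.7645 = 5.6123 mm/d
Over 5 days: 5.6123 × 5 = 28.062 mm

28 mm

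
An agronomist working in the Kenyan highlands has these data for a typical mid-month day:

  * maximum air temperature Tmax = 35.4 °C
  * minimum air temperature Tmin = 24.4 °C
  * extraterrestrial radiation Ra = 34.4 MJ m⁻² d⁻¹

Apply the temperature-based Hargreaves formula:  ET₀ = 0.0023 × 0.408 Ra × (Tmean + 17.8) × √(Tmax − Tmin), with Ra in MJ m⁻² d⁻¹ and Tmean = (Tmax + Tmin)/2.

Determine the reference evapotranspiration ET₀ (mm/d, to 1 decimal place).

Tmean = (35.4 + 24.4)/2 = 29.90 °C
0.408 Ra = 0.408 × 34.4 = 14.0352 mm/d equivalent
ET₀ = 0.0023 × 14.0352 × (29.90 + 17.8) × √11.0 = 0.0023 × 14.0352 × 47.70 × 3.3166 = 5.1069 mm/d

5.1 mm/d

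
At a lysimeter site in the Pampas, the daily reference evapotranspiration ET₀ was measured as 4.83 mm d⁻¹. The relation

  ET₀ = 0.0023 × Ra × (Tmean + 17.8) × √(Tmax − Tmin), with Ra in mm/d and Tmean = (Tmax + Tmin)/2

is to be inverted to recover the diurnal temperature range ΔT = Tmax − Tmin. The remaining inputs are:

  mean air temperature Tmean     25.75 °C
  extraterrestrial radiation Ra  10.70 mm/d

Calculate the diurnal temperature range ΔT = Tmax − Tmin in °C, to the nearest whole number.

√ΔT = ET₀ / [0.0023 × Ra × (Tmean+17.8)] = 4.83 / (0.0023 × 10.70 × 43.55) = 4.5066
ΔT = 4.5066² = 20.309 °C

20 °C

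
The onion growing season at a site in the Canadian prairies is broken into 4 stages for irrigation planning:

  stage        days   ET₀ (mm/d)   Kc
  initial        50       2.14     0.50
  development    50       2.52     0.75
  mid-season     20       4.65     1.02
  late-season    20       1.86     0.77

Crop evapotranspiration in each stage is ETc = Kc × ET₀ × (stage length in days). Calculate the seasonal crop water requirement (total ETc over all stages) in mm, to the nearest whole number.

initial: 0.50 × 2.14 × 50 = 53.50 mm
development: 0.75 × 2.52 × 50 = 94.50 mm
mid-season: 1.02 × 4.65 × 20 = 94.86 mm
late-season: 0.77 × 1.86 × 20 = 28.64 mm
Seasonal total = 271.50 mm

272 mm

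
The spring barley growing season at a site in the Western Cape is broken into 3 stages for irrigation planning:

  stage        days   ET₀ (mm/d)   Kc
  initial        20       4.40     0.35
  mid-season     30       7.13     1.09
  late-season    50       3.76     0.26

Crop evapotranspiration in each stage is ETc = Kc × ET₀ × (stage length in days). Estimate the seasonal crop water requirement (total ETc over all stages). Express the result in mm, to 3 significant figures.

313 mm

initial: 0.35 × 4.40 × 20 = 30.80 mm
mid-season: 1.09 × 7.13 × 30 = 233.15 mm
late-season: 0.26 × 3.76 × 50 = 48.88 mm
Seasonal total = 312.83 mm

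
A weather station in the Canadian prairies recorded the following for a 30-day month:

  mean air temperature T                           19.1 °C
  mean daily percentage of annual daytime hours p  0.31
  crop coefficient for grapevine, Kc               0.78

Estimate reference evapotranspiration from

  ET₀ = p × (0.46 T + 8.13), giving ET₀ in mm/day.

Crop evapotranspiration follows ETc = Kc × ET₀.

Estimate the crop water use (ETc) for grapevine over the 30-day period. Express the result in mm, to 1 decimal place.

122.7 mm

ET₀ = 0.31 × (0.46 × 19.1 + 8.13) = 0.31 × 16.916 = 5.2440 mm/d
ETc = Kc × ET₀ = 0.78 × 5.2440 = 4.0903 mm/d
Over 30 days: 4.0903 × 30 = 122.709 mm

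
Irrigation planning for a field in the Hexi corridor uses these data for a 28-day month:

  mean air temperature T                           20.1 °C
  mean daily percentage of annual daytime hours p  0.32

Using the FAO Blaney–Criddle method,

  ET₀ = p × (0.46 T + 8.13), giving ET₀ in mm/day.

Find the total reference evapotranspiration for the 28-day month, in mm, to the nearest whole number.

156 mm

ET₀ = 0.32 × (0.46 × 20.1 + 8.13) = 0.32 × 17.376 = 5.5603 mm/d
Monthly total = 5.5603 × 28 = 155.688 mm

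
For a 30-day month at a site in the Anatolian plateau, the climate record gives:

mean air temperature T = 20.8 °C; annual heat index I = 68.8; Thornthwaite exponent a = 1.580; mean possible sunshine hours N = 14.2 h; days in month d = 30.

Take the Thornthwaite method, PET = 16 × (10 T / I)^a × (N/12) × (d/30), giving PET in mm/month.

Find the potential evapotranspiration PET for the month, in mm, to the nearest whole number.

109 mm

10T/I = 10 × 20.8 / 68.8 = 3.0233
(10T/I)^a = 3.0233^1.580 = 5.7433
Uncorrected PET = 16 × 5.7433 = 91.893 mm
Correction = (N/12)(d/30) = (14.2/12)(30/30) = 1.1833
PET = 91.893 × 1.1833 = 108.737 mm/month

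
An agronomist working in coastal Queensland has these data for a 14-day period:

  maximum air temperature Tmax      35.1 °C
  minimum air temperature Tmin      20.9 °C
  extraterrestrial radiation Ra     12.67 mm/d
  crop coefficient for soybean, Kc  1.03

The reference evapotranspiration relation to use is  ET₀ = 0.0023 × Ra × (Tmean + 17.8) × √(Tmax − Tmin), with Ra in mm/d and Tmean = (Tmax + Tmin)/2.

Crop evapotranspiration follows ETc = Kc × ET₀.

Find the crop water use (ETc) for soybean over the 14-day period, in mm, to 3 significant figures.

Tmean = (35.1 + 20.9)/2 = 28.00 °C
ET₀ = 0.0023 × 12.67 × (28.00 + 17.8) × √14.2 = 0.0023 × 12.67 × 45.80 × 3.7683 = 5.0294 mm/d
ETc = Kc × ET₀ = 1.03 × 5.0294 = 5.1803 mm/d
Over 14 days: 5.1803 × 14 = 72.524 mm

72.5 mm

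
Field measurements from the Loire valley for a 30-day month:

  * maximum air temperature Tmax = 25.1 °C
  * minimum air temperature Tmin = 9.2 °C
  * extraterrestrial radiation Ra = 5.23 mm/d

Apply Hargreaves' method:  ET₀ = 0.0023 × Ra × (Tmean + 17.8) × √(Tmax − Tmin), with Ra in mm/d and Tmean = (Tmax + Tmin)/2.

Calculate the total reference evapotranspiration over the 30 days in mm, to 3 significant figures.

Tmean = (25.1 + 9.2)/2 = 17.15 °C
ET₀ = 0.0023 × 5.23 × (17.15 + 17.8) × √15.9 = 0.0023 × 5.23 × 34.95 × 3.9875 = 1.6764 mm/d
Over 30 days: 1.6764 × 30 = 50.292 mm

50.3 mm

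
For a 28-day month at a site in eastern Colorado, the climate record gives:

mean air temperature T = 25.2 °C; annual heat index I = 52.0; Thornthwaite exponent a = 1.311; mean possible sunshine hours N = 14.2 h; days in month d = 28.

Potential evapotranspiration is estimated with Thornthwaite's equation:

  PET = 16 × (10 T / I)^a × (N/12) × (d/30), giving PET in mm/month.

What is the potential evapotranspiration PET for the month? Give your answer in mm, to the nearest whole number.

10T/I = 10 × 25.2 / 52.0 = 4.8462
(10T/I)^a = 4.8462^1.311 = 7.9170
Uncorrected PET = 16 × 7.9170 = 126.672 mm
Correction = (N/12)(d/30) = (14.2/12)(28/30) = 1.1044
PET = 126.672 × 1.1044 = 139.897 mm/month

140 mm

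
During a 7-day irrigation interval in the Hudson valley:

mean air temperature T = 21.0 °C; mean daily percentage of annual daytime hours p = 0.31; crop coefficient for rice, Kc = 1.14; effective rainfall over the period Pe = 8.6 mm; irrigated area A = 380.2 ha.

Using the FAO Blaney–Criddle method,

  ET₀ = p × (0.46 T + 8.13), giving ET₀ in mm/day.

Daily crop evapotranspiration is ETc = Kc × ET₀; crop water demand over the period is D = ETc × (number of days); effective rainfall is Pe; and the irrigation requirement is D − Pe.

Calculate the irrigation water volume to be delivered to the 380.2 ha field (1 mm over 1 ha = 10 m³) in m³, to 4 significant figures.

ET₀ = 0.31 × (0.46 × 21.0 + 8.13) = 0.31 × 17.790 = 5.5149 mm/d
ETc = Kc × ET₀ = 1.14 × 5.5149 = 6.2870 mm/d
Crop demand D = ETc × 7 d = 6.2870 × 7 = 44.009 mm
D − Pe = 44.009 − 8.6 = 35.409 mm
Volume = 35.409 mm × 380.2 ha × 10 = 134625.0 m³

134600 m³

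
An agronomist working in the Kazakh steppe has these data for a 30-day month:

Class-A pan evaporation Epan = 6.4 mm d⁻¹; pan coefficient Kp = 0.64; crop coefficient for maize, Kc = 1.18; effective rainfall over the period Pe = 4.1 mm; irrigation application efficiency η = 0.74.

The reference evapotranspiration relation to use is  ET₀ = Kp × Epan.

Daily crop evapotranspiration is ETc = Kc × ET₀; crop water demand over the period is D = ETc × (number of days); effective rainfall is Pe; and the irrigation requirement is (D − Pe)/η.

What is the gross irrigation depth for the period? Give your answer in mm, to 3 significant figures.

ET₀ = 0.64 × 6.4 = 4.0960 mm/d
ETc = Kc × ET₀ = 1.18 × 4.0960 = 4.8333 mm/d
Crop demand D = ETc × 30 d = 4.8333 × 30 = 144.999 mm
D − Pe = 144.999 − 4.1 = 140.899 mm
Gross irrigation = 140.899 / 0.74 = 190.404 mm

190 mm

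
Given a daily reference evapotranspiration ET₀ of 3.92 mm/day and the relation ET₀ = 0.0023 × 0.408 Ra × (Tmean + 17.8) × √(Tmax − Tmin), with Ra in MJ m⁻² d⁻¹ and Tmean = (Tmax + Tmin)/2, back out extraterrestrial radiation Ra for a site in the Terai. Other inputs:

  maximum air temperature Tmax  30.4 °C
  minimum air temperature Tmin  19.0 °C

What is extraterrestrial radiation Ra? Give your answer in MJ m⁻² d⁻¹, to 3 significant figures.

29.1 MJ m⁻² d⁻¹

Tmean = (30.4+19.0)/2 = 24.70 °C; ΔT = 11.4
Ra = ET₀ / [0.0023 × 0.408 × (Tmean+17.8) × √ΔT]
   = 3.92 / (0.0023 × 0.408 × 42.50 × 3.3764) = 29.111 MJ m⁻² d⁻¹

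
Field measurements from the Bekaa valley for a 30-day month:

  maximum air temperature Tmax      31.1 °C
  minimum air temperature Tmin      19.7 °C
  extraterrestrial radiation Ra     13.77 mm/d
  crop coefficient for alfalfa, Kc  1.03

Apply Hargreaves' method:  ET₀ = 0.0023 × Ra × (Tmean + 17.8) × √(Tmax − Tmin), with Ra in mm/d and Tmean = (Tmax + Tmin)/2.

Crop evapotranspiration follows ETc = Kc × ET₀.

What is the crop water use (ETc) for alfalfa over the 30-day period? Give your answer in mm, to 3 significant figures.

Tmean = (31.1 + 19.7)/2 = 25.40 °C
ET₀ = 0.0023 × 13.77 × (25.40 + 17.8) × √11.4 = 0.0023 × 13.77 × 43.20 × 3.3764 = 4.6195 mm/d
ETc = Kc × ET₀ = 1.03 × 4.6195 = 4.7581 mm/d
Over 30 days: 4.7581 × 30 = 142.743 mm

143 mm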